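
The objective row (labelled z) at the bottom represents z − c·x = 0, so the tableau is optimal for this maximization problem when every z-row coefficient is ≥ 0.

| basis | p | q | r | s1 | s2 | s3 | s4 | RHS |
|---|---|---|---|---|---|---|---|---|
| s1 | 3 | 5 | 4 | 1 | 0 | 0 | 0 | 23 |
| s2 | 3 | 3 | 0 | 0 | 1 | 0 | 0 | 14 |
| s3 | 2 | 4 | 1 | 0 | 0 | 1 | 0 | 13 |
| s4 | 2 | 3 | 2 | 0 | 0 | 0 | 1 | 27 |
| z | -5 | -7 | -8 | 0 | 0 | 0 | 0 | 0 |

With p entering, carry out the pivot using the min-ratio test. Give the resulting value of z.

Ratio test on column p — row 1: 23/3 = 23/3; row 2: 14/3 = 14/3; row 3: 13/2 = 13/2; row 4: 27/2 = 27/2. Minimum is 14/3 at row 2 (s2 leaves); pivot element 3.
Pivot on row 2; the z-row RHS becomes 0 − (-5)·(14/3) = 70/3.

70/3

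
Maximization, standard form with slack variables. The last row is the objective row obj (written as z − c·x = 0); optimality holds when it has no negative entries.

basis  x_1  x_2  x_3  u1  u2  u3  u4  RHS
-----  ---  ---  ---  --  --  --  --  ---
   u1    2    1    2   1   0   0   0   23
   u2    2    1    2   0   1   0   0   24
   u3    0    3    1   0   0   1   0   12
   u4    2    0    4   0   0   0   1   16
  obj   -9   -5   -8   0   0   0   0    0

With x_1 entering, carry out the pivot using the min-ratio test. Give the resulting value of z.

72

Ratio test on column x_1 — row 1: 23/2 = 23/2; row 2: 24/2 = 12; row 3: entry 0 ≤ 0; row 4: 16/2 = 8. Minimum is 8 at row 4 (u4 leaves); pivot element 2.
Pivot on row 4; the obj-row RHS becomes 0 − (-9)·8 = 72.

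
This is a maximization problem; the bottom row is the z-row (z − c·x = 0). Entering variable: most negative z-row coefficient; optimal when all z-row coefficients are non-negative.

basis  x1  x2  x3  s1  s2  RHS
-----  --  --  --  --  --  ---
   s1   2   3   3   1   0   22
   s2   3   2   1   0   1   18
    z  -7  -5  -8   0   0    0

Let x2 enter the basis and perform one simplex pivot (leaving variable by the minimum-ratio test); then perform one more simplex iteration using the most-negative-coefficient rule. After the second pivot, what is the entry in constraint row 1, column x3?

7/5

Ratio test on column x2 — row 1: 22/3 = 22/3; row 2: 18/2 = 9. Minimum is 22/3 at row 1 (s1 leaves); pivot element 3.
Divide row 1 by 3; eliminate column x2 from the other rows.
Second iteration: most negative z-row entry is -11/3 in column x1, so x1 enters.
Ratio test on column x1 — row 1: (22/3)/(2/3) = 11; row 2: (10/3)/(5/3) = 2. Minimum is 2 at row 2 (s2 leaves); pivot element 5/3.
Divide row 2 by 5/3; eliminate column x1 from the other rows.
After both pivots, the entry at constraint row 1, column x3 is 7/5.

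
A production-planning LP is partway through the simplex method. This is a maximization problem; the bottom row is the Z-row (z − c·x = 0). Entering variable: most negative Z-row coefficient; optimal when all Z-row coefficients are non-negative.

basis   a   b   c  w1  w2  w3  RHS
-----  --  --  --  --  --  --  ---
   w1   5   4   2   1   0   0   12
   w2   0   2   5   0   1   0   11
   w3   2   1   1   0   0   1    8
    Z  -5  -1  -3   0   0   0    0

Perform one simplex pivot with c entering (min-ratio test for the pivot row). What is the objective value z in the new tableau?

33/5

Ratio test on column c — row 1: 12/2 = 6; row 2: 11/5 = 11/5; row 3: 8/1 = 8. Minimum is 11/5 at row 2 (w2 leaves); pivot element 5.
Pivot on row 2; the Z-row RHS becomes 0 − (-3)·(11/5) = 33/5.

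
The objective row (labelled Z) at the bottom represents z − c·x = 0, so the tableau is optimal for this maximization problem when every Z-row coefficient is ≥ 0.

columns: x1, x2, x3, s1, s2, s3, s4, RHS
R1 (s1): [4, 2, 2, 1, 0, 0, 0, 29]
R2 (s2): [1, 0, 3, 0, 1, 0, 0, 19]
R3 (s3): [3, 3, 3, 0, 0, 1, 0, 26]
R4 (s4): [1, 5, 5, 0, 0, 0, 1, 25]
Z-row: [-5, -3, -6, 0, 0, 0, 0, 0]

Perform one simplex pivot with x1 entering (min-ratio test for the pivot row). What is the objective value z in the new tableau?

145/4

Ratio test on column x1 — row 1: 29/4 = 29/4; row 2: 19/1 = 19; row 3: 26/3 = 26/3; row 4: 25/1 = 25. Minimum is 29/4 at row 1 (s1 leaves); pivot element 4.
Pivot on row 1; the Z-row RHS becomes 0 − (-5)·(29/4) = 145/4.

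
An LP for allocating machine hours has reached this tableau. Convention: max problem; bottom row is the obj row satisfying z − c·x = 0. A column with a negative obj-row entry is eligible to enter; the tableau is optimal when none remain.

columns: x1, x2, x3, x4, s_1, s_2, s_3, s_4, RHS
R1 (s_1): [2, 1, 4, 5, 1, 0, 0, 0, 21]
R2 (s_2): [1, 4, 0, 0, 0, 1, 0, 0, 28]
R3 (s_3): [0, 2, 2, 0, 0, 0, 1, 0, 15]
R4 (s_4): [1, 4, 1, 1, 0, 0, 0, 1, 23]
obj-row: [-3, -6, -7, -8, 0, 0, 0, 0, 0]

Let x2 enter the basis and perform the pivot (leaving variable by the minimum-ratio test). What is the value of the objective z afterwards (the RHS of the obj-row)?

69/2

Ratio test on column x2 — row 1: 21/1 = 21; row 2: 28/4 = 7; row 3: 15/2 = 15/2; row 4: 23/4 = 23/4. Minimum is 23/4 at row 4 (s_4 leaves); pivot element 4.
Pivot on row 4; the obj-row RHS becomes 0 − (-6)·(23/4) = 69/2.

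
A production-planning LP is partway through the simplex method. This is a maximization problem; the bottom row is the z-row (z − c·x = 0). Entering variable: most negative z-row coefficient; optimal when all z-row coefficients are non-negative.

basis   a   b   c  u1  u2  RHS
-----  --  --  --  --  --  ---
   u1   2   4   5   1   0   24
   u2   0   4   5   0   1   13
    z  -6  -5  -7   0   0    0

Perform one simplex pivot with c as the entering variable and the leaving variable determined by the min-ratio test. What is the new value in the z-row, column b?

3/5

Ratio test on column c — row 1: 24/5 = 24/5; row 2: 13/5 = 13/5. Minimum is 13/5 at row 2 (u2 leaves); pivot element 5.
Divide row 2 by 5; eliminate column c from the other rows.
z-row update in column b: -5 − (-7)·(4/5) = 3/5.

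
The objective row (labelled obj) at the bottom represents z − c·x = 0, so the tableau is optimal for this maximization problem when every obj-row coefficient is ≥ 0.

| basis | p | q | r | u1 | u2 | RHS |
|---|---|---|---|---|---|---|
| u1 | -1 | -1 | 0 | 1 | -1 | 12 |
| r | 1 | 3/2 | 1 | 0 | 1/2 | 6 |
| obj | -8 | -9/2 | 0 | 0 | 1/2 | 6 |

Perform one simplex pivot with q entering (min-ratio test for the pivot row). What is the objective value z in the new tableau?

Ratio test on column q — row 1: entry -1 ≤ 0; row 2: 6/(3/2) = 4. Minimum is 4 at row 2 (r leaves); pivot element 3/2.
Pivot on row 2; the obj-row RHS becomes 6 − (-9/2)·4 = 24.

24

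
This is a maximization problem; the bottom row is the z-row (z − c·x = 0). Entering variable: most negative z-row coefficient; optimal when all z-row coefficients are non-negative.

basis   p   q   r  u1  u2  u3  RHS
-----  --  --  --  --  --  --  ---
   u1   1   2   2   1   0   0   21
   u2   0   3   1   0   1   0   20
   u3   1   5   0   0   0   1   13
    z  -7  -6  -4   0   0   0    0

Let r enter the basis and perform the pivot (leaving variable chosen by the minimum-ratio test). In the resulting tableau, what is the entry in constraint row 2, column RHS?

19/2

Ratio test on column r — row 1: 21/2 = 21/2; row 2: 20/1 = 20; row 3: entry 0 ≤ 0. Minimum is 21/2 at row 1 (u1 leaves); pivot element 2.
Divide row 1 by 2; eliminate column r from the other rows.
Row 2 update in column RHS: 20 − 1·(21/2) = 19/2.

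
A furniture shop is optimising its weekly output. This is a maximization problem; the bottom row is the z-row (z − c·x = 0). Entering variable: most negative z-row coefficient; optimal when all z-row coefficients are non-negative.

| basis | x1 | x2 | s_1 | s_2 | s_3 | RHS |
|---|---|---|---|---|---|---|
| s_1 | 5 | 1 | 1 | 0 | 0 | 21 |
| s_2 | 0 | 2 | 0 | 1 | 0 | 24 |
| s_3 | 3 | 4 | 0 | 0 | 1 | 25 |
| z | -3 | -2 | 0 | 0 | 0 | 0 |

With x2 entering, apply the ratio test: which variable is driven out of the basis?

Column x2 entries and ratios — s_1: 21/1 = 21; s_2: 24/2 = 12; s_3: 25/4 = 25/4.
Smallest ratio is 25/4 in the row of s_3, so s_3 leaves.

s_3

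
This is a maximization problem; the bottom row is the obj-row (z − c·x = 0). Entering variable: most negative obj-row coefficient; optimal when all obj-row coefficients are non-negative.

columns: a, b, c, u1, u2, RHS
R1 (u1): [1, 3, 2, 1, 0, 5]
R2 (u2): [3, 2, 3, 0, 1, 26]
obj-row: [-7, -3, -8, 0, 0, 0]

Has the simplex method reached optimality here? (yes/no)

no

The obj-row has a negative entry -8 in column c, so it is not optimal.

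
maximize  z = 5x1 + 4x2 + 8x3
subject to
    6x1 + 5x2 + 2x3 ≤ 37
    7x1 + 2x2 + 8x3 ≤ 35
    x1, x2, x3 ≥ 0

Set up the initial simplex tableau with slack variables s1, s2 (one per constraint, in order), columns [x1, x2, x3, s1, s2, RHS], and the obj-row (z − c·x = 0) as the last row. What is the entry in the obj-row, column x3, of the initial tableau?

The obj-row carries the negated objective coefficients: the x3 entry is -8.

-8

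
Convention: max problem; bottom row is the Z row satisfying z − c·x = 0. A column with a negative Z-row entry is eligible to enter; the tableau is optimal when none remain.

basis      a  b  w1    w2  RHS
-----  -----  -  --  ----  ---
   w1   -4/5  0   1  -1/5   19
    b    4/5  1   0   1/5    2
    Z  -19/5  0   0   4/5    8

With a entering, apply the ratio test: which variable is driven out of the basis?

Column a entries and ratios — w1: -4/5 ≤ 0, skip; b: 2/(4/5) = 5/2.
Smallest ratio is 5/2 in the row of b, so b leaves.

b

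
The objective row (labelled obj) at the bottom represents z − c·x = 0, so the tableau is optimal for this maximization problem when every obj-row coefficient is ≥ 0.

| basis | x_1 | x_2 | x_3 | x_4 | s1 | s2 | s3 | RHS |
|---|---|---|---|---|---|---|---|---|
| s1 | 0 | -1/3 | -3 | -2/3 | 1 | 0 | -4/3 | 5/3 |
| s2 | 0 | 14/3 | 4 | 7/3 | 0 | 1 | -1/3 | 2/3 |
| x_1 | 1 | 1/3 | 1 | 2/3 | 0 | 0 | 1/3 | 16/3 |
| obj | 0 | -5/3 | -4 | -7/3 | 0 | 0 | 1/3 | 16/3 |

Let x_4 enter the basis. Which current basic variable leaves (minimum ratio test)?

s2

Column x_4 entries and ratios — s1: -2/3 ≤ 0, skip; s2: (2/3)/(7/3) = 2/7; x_1: (16/3)/(2/3) = 8.
Smallest ratio is 2/7 in the row of s2, so s2 leaves.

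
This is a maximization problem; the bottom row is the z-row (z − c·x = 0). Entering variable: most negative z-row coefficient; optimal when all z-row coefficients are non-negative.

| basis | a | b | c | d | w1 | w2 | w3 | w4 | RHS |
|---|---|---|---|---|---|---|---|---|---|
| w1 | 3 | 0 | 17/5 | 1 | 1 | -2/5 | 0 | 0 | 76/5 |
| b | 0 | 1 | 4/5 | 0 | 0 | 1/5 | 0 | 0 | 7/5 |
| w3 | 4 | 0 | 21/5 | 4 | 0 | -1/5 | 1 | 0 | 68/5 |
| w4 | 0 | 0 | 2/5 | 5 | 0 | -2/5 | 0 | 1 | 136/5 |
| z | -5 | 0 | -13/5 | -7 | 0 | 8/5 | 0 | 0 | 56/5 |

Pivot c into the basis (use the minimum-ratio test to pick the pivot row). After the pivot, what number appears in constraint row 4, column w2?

-1/2

Ratio test on column c — row 1: (76/5)/(17/5) = 76/17; row 2: (7/5)/(4/5) = 7/4; row 3: (68/5)/(21/5) = 68/21; row 4: (136/5)/(2/5) = 68. Minimum is 7/4 at row 2 (b leaves); pivot element 4/5.
Divide row 2 by 4/5; eliminate column c from the other rows.
Row 4 update in column w2: -2/5 − (2/5)·(1/4) = -1/2.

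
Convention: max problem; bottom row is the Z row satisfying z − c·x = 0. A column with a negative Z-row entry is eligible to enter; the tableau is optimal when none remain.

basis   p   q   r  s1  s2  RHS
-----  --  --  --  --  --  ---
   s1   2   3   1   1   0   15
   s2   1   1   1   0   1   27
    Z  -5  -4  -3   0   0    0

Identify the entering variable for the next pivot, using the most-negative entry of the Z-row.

p

Negative Z-row entries: p: -5, q: -4, r: -3.
The most negative is -5 in column p, so p enters.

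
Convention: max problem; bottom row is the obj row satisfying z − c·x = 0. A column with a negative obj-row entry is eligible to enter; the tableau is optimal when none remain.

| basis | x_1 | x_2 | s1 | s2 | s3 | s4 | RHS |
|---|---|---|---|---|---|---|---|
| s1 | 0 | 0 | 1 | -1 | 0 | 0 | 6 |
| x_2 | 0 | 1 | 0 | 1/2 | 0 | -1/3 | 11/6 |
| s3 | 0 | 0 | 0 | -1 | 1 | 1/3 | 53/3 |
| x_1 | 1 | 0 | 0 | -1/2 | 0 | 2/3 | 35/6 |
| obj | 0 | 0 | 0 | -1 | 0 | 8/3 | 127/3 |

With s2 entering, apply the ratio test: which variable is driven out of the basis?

Column s2 entries and ratios — s1: -1 ≤ 0, skip; x_2: (11/6)/(1/2) = 11/3; s3: -1 ≤ 0, skip; x_1: -1/2 ≤ 0, skip.
Smallest ratio is 11/3 in the row of x_2, so x_2 leaves.

x_2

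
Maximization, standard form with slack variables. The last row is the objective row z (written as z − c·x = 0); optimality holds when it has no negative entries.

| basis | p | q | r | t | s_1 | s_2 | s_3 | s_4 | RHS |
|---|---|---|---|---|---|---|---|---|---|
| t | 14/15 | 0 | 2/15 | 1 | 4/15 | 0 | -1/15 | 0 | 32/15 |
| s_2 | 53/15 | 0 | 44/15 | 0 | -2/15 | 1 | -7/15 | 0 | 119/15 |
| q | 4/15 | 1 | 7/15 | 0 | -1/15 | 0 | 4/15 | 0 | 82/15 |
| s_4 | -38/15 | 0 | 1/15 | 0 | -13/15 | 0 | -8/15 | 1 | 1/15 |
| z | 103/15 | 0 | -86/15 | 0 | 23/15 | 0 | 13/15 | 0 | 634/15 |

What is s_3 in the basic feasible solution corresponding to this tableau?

0

s_3 is not in the basis, so in the current basic feasible solution s_3 = 0.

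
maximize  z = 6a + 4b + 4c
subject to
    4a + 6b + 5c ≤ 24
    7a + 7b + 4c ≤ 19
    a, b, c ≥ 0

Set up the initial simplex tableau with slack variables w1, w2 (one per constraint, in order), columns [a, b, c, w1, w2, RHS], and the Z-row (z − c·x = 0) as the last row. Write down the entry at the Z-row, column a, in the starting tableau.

The Z-row carries the negated objective coefficients: the a entry is -6.

-6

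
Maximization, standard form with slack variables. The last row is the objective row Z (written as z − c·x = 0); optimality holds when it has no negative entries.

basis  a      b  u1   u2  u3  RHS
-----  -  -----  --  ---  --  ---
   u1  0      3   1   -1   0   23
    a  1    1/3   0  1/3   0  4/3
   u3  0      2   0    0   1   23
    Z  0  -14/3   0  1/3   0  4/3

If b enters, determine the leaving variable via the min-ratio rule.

a

Column b entries and ratios — u1: 23/3 = 23/3; a: (4/3)/(1/3) = 4; u3: 23/2 = 23/2.
Smallest ratio is 4 in the row of a, so a leaves.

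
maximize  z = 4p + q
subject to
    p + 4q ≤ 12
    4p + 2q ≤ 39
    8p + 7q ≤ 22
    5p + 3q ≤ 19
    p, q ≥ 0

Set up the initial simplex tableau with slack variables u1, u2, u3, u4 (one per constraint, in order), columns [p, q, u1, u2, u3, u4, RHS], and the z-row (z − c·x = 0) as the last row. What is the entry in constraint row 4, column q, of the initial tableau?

3

Constraint 4 has coefficient 3 on q.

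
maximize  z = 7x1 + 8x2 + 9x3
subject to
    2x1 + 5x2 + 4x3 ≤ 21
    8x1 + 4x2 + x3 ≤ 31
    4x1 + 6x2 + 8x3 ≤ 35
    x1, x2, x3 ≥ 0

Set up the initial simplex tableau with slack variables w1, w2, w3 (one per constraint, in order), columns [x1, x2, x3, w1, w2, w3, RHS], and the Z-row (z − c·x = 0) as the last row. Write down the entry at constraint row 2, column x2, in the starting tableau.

Constraint 2 has coefficient 4 on x2.

4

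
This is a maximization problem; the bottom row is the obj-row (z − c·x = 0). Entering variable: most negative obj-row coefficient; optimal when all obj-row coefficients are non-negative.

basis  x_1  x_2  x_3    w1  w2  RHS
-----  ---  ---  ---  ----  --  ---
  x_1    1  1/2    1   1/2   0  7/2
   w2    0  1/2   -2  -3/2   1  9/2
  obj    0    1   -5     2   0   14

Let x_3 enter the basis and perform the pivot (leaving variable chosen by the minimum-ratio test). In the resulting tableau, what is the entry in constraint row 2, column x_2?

3/2

Ratio test on column x_3 — row 1: (7/2)/1 = 7/2; row 2: entry -2 ≤ 0. Minimum is 7/2 at row 1 (x_1 leaves); pivot element 1.
Divide row 1 by 1; eliminate column x_3 from the other rows.
Row 2 update in column x_2: 1/2 − (-2)·(1/2) = 3/2.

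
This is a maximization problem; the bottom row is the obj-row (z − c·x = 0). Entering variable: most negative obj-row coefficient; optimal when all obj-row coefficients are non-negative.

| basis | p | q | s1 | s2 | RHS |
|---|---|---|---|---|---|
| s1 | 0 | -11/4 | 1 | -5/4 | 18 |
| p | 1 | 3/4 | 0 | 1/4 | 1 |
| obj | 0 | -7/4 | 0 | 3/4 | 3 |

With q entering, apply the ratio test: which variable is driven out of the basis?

Column q entries and ratios — s1: -11/4 ≤ 0, skip; p: 1/(3/4) = 4/3.
Smallest ratio is 4/3 in the row of p, so p leaves.

p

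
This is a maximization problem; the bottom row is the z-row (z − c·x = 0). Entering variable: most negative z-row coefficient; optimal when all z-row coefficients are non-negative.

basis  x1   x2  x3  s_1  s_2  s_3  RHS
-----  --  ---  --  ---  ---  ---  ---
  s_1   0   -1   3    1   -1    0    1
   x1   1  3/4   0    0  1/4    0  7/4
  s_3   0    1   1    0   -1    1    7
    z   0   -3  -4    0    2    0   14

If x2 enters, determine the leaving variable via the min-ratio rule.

x1

Column x2 entries and ratios — s_1: -1 ≤ 0, skip; x1: (7/4)/(3/4) = 7/3; s_3: 7/1 = 7.
Smallest ratio is 7/3 in the row of x1, so x1 leaves.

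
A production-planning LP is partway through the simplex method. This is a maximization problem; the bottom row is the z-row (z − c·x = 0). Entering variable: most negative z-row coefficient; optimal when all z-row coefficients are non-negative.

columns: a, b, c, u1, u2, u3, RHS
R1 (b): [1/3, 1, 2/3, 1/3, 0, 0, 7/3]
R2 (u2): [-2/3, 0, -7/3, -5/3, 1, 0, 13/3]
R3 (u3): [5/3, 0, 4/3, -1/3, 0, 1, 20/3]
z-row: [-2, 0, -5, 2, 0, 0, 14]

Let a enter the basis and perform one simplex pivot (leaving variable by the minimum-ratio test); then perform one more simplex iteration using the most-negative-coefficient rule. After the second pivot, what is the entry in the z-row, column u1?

Ratio test on column a — row 1: (7/3)/(1/3) = 7; row 2: entry -2/3 ≤ 0; row 3: (20/3)/(5/3) = 4. Minimum is 4 at row 3 (u3 leaves); pivot element 5/3.
Divide row 3 by 5/3; eliminate column a from the other rows.
Second iteration: most negative z-row entry is -17/5 in column c, so c enters.
Ratio test on column c — row 1: 1/(2/5) = 5/2; row 2: entry -9/5 ≤ 0; row 3: 4/(4/5) = 5. Minimum is 5/2 at row 1 (b leaves); pivot element 2/5.
Divide row 1 by 2/5; eliminate column c from the other rows.
After both pivots, the entry at the z-row, column u1 is 5.

5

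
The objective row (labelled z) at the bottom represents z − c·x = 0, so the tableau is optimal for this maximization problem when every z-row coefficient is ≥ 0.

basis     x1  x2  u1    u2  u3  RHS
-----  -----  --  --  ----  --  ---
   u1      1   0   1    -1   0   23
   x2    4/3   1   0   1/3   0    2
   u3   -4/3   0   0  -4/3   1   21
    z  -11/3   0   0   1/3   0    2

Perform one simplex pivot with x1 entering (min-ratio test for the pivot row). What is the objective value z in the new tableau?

15/2

Ratio test on column x1 — row 1: 23/1 = 23; row 2: 2/(4/3) = 3/2; row 3: entry -4/3 ≤ 0. Minimum is 3/2 at row 2 (x2 leaves); pivot element 4/3.
Pivot on row 2; the z-row RHS becomes 2 − (-11/3)·(3/2) = 15/2.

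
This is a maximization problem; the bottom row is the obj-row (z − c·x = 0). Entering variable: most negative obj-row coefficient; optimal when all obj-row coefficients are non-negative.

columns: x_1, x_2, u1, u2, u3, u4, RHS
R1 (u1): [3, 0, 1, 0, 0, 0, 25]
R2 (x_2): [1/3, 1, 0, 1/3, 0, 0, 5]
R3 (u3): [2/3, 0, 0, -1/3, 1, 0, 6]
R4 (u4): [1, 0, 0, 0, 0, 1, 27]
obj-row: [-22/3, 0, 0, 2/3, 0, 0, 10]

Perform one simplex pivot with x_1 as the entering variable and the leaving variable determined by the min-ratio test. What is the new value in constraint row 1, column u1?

1/3

Ratio test on column x_1 — row 1: 25/3 = 25/3; row 2: 5/(1/3) = 15; row 3: 6/(2/3) = 9; row 4: 27/1 = 27. Minimum is 25/3 at row 1 (u1 leaves); pivot element 3.
Divide row 1 by 3; eliminate column x_1 from the other rows.
In the new row 1, the u1 entry is the old entry divided by the pivot: 1/3 = 1/3.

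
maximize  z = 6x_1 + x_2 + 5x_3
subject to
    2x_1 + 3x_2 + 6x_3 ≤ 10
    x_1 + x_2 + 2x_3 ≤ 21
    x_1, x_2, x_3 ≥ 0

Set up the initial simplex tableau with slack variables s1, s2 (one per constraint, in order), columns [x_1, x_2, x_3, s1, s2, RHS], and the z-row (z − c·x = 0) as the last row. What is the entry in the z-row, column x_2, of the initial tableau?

-1

The z-row carries the negated objective coefficients: the x_2 entry is -1.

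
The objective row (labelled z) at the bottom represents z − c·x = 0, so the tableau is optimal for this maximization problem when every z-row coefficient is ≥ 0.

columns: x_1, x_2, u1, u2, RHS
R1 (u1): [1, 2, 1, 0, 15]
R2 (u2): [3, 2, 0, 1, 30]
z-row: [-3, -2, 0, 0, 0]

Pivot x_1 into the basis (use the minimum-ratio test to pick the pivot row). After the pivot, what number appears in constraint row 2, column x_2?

Ratio test on column x_1 — row 1: 15/1 = 15; row 2: 30/3 = 10. Minimum is 10 at row 2 (u2 leaves); pivot element 3.
Divide row 2 by 3; eliminate column x_1 from the other rows.
In the new row 2, the x_2 entry is the old entry divided by the pivot: 2/3 = 2/3.

2/3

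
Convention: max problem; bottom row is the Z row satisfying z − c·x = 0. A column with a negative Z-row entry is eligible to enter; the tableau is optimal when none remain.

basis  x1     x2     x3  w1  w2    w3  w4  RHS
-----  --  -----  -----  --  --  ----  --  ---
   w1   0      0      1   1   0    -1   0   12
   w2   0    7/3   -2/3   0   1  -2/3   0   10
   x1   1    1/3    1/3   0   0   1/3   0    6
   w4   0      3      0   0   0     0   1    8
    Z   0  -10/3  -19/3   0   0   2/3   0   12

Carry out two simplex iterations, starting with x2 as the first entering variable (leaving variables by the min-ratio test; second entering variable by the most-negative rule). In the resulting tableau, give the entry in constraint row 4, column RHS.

Ratio test on column x2 — row 1: entry 0 ≤ 0; row 2: 10/(7/3) = 30/7; row 3: 6/(1/3) = 18; row 4: 8/3 = 8/3. Minimum is 8/3 at row 4 (w4 leaves); pivot element 3.
Divide row 4 by 3; eliminate column x2 from the other rows.
Second iteration: most negative Z-row entry is -19/3 in column x3, so x3 enters.
Ratio test on column x3 — row 1: 12/1 = 12; row 2: entry -2/3 ≤ 0; row 3: (46/9)/(1/3) = 46/3; row 4: entry 0 ≤ 0. Minimum is 12 at row 1 (w1 leaves); pivot element 1.
Divide row 1 by 1; eliminate column x3 from the other rows.
After both pivots, the entry at constraint row 4, column RHS is 8/3.

8/3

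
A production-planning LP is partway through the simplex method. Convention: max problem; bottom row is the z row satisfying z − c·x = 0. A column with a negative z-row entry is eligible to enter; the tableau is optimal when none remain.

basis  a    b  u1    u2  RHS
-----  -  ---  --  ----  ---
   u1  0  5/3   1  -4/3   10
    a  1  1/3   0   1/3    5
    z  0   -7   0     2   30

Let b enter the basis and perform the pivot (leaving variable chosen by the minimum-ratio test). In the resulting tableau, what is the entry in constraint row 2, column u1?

-1/5

Ratio test on column b — row 1: 10/(5/3) = 6; row 2: 5/(1/3) = 15. Minimum is 6 at row 1 (u1 leaves); pivot element 5/3.
Divide row 1 by 5/3; eliminate column b from the other rows.
Row 2 update in column u1: 0 − (1/3)·(3/5) = -1/5.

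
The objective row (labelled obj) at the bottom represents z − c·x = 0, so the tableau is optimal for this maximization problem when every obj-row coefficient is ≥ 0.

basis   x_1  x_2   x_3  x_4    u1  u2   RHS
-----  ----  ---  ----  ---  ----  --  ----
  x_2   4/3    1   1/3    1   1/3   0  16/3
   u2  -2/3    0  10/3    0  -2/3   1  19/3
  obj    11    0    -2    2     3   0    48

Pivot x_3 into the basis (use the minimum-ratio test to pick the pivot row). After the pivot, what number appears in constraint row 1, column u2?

-1/10

Ratio test on column x_3 — row 1: (16/3)/(1/3) = 16; row 2: (19/3)/(10/3) = 19/10. Minimum is 19/10 at row 2 (u2 leaves); pivot element 10/3.
Divide row 2 by 10/3; eliminate column x_3 from the other rows.
Row 1 update in column u2: 0 − (1/3)·(3/10) = -1/10.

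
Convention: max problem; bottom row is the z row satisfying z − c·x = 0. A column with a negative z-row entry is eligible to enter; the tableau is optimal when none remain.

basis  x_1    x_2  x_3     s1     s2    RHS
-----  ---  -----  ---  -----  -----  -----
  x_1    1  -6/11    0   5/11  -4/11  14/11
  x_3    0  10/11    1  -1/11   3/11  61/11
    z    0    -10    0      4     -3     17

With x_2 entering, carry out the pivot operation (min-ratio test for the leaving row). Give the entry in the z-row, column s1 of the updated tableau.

3

Ratio test on column x_2 — row 1: entry -6/11 ≤ 0; row 2: (61/11)/(10/11) = 61/10. Minimum is 61/10 at row 2 (x_3 leaves); pivot element 10/11.
Divide row 2 by 10/11; eliminate column x_2 from the other rows.
z-row update in column s1: 4 − (-10)·(-1/10) = 3.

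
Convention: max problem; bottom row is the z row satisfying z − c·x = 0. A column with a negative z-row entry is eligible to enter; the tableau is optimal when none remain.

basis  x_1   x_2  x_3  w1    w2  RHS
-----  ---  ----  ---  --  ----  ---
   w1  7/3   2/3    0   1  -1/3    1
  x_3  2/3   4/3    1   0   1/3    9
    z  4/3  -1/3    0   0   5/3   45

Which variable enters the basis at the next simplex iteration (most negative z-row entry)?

Negative z-row entries: x_2: -1/3.
The most negative is -1/3 in column x_2, so x_2 enters.

x_2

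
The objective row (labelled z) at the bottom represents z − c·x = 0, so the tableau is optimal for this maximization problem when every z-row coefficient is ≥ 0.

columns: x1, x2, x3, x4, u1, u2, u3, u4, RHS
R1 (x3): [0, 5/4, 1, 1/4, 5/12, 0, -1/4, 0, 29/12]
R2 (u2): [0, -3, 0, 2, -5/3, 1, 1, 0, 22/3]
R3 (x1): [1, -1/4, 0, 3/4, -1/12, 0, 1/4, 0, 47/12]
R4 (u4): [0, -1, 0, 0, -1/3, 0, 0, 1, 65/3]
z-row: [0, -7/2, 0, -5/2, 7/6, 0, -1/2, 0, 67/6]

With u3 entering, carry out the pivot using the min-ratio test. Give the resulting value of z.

89/6

Ratio test on column u3 — row 1: entry -1/4 ≤ 0; row 2: (22/3)/1 = 22/3; row 3: (47/12)/(1/4) = 47/3; row 4: entry 0 ≤ 0. Minimum is 22/3 at row 2 (u2 leaves); pivot element 1.
Pivot on row 2; the z-row RHS becomes 67/6 − (-1/2)·(22/3) = 89/6.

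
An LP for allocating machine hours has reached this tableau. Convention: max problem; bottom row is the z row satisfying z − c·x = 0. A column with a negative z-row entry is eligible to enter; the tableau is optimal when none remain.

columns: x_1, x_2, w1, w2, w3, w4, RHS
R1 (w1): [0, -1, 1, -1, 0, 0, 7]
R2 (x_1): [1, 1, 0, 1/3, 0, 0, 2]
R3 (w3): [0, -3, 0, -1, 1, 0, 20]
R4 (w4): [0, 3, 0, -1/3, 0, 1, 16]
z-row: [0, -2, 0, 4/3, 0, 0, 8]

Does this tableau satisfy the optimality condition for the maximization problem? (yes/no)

no

The z-row has a negative entry -2 in column x_2, so it is not optimal.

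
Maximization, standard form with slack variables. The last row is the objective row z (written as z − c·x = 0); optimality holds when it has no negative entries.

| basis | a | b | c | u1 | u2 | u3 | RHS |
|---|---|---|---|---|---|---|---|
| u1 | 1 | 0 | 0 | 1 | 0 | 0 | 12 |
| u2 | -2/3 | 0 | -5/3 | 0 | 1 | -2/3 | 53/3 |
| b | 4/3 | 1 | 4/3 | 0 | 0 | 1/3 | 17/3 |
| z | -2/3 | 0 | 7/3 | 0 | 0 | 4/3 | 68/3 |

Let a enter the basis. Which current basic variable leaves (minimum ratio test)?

Column a entries and ratios — u1: 12/1 = 12; u2: -2/3 ≤ 0, skip; b: (17/3)/(4/3) = 17/4.
Smallest ratio is 17/4 in the row of b, so b leaves.

b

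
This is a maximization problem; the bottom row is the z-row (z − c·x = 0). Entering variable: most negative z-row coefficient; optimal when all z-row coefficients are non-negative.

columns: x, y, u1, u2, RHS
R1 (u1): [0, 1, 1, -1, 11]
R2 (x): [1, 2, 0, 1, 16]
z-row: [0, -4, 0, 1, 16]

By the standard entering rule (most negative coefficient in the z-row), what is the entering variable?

y

Negative z-row entries: y: -4.
The most negative is -4 in column y, so y enters.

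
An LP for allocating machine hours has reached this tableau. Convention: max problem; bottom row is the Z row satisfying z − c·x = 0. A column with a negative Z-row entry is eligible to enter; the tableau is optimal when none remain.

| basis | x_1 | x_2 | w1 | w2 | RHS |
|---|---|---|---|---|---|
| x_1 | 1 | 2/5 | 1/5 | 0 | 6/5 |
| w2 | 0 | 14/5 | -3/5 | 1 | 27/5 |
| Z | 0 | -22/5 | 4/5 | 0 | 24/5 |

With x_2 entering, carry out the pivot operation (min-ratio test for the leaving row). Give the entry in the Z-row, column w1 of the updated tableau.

Ratio test on column x_2 — row 1: (6/5)/(2/5) = 3; row 2: (27/5)/(14/5) = 27/14. Minimum is 27/14 at row 2 (w2 leaves); pivot element 14/5.
Divide row 2 by 14/5; eliminate column x_2 from the other rows.
Z-row update in column w1: 4/5 − (-22/5)·(-3/14) = -1/7.

-1/7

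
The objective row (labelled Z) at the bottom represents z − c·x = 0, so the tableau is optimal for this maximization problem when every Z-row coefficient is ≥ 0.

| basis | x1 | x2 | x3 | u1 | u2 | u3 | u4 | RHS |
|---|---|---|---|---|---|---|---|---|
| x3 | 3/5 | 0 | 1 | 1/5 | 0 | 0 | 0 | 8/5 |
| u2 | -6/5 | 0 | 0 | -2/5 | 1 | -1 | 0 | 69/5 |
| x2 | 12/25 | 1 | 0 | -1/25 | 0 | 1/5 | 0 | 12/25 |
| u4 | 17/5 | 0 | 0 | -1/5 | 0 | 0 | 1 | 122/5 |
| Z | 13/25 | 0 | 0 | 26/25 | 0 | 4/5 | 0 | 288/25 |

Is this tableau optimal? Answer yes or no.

Every Z-row coefficient is ≥ 0, so the tableau is optimal.

yes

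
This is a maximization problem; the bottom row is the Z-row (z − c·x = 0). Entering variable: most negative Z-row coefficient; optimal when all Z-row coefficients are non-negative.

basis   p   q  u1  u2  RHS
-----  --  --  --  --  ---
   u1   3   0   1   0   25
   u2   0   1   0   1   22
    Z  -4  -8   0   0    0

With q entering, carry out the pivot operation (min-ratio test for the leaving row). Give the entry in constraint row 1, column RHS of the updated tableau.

Ratio test on column q — row 1: entry 0 ≤ 0; row 2: 22/1 = 22. Minimum is 22 at row 2 (u2 leaves); pivot element 1.
Divide row 2 by 1; eliminate column q from the other rows.
Row 1 update in column RHS: 25 − 0·22 = 25.

25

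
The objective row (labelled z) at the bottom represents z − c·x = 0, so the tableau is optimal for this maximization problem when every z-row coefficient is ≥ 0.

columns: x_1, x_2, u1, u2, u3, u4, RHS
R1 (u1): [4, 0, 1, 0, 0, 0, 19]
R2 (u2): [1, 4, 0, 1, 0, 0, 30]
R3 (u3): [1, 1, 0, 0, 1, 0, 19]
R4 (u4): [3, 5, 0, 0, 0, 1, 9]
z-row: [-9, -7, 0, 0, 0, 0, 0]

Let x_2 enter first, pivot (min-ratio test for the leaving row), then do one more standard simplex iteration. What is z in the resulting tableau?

27

Ratio test on column x_2 — row 1: entry 0 ≤ 0; row 2: 30/4 = 15/2; row 3: 19/1 = 19; row 4: 9/5 = 9/5. Minimum is 9/5 at row 4 (u4 leaves); pivot element 5.
Pivot on row 4; the z-row RHS becomes 0 − (-7)·(9/5) = 63/5.
Next entering variable (most negative z-row entry -24/5): x_1.
Ratio test on column x_1 — row 1: 19/4 = 19/4; row 2: entry -7/5 ≤ 0; row 3: (86/5)/(2/5) = 43; row 4: (9/5)/(3/5) = 3. Minimum is 3 at row 4 (x_2 leaves); pivot element 3/5.
After the second pivot the z-row RHS is 63/5 − (-24/5)·3 = 27.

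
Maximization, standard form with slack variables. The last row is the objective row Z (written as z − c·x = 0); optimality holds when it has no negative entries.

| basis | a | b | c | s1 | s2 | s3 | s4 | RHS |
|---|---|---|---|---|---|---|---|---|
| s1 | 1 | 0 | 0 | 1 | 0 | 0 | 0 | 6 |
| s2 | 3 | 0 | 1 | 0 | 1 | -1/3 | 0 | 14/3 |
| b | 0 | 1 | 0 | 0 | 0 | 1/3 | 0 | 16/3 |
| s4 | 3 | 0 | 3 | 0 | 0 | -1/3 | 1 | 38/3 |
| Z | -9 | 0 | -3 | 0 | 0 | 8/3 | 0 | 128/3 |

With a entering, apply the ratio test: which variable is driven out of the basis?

s2

Column a entries and ratios — s1: 6/1 = 6; s2: (14/3)/3 = 14/9; b: 0 ≤ 0, skip; s4: (38/3)/3 = 38/9.
Smallest ratio is 14/9 in the row of s2, so s2 leaves.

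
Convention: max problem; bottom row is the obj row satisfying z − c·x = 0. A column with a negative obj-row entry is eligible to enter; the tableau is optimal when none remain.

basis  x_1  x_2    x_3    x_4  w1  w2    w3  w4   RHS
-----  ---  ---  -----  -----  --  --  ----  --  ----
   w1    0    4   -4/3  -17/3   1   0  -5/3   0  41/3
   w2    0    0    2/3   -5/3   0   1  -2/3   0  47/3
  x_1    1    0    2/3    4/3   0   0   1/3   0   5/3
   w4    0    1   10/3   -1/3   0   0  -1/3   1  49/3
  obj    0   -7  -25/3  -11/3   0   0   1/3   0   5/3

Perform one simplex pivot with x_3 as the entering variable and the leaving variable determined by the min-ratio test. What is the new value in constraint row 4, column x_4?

-7

Ratio test on column x_3 — row 1: entry -4/3 ≤ 0; row 2: (47/3)/(2/3) = 47/2; row 3: (5/3)/(2/3) = 5/2; row 4: (49/3)/(10/3) = 49/10. Minimum is 5/2 at row 3 (x_1 leaves); pivot element 2/3.
Divide row 3 by 2/3; eliminate column x_3 from the other rows.
Row 4 update in column x_4: -1/3 − (10/3)·2 = -7.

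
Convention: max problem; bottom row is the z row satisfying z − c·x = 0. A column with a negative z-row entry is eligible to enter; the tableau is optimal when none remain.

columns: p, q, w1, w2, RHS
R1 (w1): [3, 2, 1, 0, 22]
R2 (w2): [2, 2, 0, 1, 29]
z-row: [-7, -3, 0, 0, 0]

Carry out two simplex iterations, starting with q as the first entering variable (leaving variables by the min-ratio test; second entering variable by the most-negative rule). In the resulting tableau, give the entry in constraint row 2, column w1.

-2/3

Ratio test on column q — row 1: 22/2 = 11; row 2: 29/2 = 29/2. Minimum is 11 at row 1 (w1 leaves); pivot element 2.
Divide row 1 by 2; eliminate column q from the other rows.
Second iteration: most negative z-row entry is -5/2 in column p, so p enters.
Ratio test on column p — row 1: 11/(3/2) = 22/3; row 2: entry -1 ≤ 0. Minimum is 22/3 at row 1 (q leaves); pivot element 3/2.
Divide row 1 by 3/2; eliminate column p from the other rows.
After both pivots, the entry at constraint row 2, column w1 is -2/3.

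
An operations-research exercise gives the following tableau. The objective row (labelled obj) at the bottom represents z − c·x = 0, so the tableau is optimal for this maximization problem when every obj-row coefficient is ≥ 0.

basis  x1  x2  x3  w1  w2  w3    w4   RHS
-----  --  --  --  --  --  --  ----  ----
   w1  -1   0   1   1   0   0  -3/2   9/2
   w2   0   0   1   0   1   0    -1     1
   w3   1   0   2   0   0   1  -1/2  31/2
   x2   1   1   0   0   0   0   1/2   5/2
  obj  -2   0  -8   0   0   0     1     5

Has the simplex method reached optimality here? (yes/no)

The obj-row has a negative entry -8 in column x3, so it is not optimal.

no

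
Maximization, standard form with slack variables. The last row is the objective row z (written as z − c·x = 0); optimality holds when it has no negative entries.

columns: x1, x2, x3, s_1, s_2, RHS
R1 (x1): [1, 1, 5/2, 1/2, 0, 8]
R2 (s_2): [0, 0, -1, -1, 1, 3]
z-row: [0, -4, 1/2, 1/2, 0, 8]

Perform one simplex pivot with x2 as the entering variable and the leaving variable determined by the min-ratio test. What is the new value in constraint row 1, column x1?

1

Ratio test on column x2 — row 1: 8/1 = 8; row 2: entry 0 ≤ 0. Minimum is 8 at row 1 (x1 leaves); pivot element 1.
Divide row 1 by 1; eliminate column x2 from the other rows.
In the new row 1, the x1 entry is the old entry divided by the pivot: 1/1 = 1.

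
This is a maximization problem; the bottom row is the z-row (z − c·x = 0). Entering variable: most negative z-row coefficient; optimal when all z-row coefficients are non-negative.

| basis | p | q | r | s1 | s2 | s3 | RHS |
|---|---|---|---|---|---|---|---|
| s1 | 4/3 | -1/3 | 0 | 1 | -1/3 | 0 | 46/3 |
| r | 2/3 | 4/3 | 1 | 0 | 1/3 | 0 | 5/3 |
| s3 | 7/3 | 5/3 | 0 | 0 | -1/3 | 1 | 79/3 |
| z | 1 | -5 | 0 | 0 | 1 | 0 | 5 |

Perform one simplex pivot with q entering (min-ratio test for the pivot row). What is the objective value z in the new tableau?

Ratio test on column q — row 1: entry -1/3 ≤ 0; row 2: (5/3)/(4/3) = 5/4; row 3: (79/3)/(5/3) = 79/5. Minimum is 5/4 at row 2 (r leaves); pivot element 4/3.
Pivot on row 2; the z-row RHS becomes 5 − (-5)·(5/4) = 45/4.

45/4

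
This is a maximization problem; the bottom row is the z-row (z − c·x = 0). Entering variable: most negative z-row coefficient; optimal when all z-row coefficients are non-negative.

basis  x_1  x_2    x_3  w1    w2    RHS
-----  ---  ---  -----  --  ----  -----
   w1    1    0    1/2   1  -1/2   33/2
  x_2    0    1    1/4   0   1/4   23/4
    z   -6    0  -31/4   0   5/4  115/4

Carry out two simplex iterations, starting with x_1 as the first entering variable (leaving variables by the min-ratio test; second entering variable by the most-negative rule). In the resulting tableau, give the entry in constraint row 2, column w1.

0

Ratio test on column x_1 — row 1: (33/2)/1 = 33/2; row 2: entry 0 ≤ 0. Minimum is 33/2 at row 1 (w1 leaves); pivot element 1.
Divide row 1 by 1; eliminate column x_1 from the other rows.
Second iteration: most negative z-row entry is -19/4 in column x_3, so x_3 enters.
Ratio test on column x_3 — row 1: (33/2)/(1/2) = 33; row 2: (23/4)/(1/4) = 23. Minimum is 23 at row 2 (x_2 leaves); pivot element 1/4.
Divide row 2 by 1/4; eliminate column x_3 from the other rows.
After both pivots, the entry at constraint row 2, column w1 is 0.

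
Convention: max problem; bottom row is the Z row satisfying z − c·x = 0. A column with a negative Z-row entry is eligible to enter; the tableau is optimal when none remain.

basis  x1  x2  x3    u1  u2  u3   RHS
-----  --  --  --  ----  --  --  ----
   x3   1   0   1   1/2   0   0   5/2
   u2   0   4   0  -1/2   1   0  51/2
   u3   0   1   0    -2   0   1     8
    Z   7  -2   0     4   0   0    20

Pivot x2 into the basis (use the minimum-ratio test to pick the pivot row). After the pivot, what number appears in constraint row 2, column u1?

Ratio test on column x2 — row 1: entry 0 ≤ 0; row 2: (51/2)/4 = 51/8; row 3: 8/1 = 8. Minimum is 51/8 at row 2 (u2 leaves); pivot element 4.
Divide row 2 by 4; eliminate column x2 from the other rows.
In the new row 2, the u1 entry is the old entry divided by the pivot: (-1/2)/4 = -1/8.

-1/8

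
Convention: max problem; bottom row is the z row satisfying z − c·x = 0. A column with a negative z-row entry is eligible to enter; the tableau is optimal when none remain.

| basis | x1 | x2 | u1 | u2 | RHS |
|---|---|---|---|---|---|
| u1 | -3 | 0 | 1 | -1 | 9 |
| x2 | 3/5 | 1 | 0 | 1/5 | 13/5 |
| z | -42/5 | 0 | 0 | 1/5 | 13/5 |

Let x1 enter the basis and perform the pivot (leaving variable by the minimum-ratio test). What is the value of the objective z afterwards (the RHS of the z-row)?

Ratio test on column x1 — row 1: entry -3 ≤ 0; row 2: (13/5)/(3/5) = 13/3. Minimum is 13/3 at row 2 (x2 leaves); pivot element 3/5.
Pivot on row 2; the z-row RHS becomes 13/5 − (-42/5)·(13/3) = 39.

39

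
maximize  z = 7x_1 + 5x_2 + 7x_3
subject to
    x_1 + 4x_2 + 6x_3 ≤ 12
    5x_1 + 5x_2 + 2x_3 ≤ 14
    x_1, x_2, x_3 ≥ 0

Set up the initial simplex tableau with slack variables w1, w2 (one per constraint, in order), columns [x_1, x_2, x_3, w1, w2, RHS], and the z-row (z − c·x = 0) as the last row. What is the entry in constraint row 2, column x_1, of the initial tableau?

Constraint 2 has coefficient 5 on x_1.

5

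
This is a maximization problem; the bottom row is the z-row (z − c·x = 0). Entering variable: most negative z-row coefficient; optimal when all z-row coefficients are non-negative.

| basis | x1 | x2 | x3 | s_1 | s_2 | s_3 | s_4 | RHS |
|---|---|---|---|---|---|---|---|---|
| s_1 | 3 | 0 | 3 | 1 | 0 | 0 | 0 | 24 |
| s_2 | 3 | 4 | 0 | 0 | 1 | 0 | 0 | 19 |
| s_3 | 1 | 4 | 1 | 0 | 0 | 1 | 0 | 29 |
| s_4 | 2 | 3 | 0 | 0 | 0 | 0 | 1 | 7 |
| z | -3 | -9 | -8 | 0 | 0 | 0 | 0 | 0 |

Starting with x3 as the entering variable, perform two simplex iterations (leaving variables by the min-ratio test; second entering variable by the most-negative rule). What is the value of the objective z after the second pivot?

Ratio test on column x3 — row 1: 24/3 = 8; row 2: entry 0 ≤ 0; row 3: 29/1 = 29; row 4: entry 0 ≤ 0. Minimum is 8 at row 1 (s_1 leaves); pivot element 3.
Pivot on row 1; the z-row RHS becomes 0 − (-8)·8 = 64.
Next entering variable (most negative z-row entry -9): x2.
Ratio test on column x2 — row 1: entry 0 ≤ 0; row 2: 19/4 = 19/4; row 3: 21/4 = 21/4; row 4: 7/3 = 7/3. Minimum is 7/3 at row 4 (s_4 leaves); pivot element 3.
After the second pivot the z-row RHS is 64 − (-9)·(7/3) = 85.

85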